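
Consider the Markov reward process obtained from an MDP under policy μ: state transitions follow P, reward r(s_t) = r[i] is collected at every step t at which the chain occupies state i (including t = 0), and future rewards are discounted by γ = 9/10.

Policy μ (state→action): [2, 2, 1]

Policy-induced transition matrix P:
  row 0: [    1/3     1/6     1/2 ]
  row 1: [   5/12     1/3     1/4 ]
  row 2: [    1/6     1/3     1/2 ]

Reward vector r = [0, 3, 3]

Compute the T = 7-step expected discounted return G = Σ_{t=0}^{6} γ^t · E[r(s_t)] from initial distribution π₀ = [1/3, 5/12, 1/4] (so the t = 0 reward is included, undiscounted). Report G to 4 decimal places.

G = 10.9177

t=0: π = [0.3333, 0.4167, 0.2500], E[r] = 2.0000, γ^t·E[r] = 2.000000, running G = 2.000000
t=1: π = [0.3264, 0.2778, 0.3958], E[r] = 2.0208, γ^t·E[r] = 1.818750, running G = 3.818750
t=2: π = [0.2905, 0.2789, 0.4306], E[r] = 2.1285, γ^t·E[r] = 1.724063, running G = 5.542813
t=3: π = [0.2848, 0.2849, 0.4303], E[r] = 2.1455, γ^t·E[r] = 1.564102, running G = 7.106914
t=4: π = [0.2854, 0.2859, 0.4288], E[r] = 2.1439, γ^t·E[r] = 1.406616, running G = 8.513530
t=5: π = [0.2857, 0.2858, 0.4285], E[r] = 2.1429, γ^t·E[r] = 1.265373, running G = 9.778902
t=6: π = [0.2857, 0.2857, 0.4286], E[r] = 2.1428, γ^t·E[r] = 1.138784, running G = 10.917687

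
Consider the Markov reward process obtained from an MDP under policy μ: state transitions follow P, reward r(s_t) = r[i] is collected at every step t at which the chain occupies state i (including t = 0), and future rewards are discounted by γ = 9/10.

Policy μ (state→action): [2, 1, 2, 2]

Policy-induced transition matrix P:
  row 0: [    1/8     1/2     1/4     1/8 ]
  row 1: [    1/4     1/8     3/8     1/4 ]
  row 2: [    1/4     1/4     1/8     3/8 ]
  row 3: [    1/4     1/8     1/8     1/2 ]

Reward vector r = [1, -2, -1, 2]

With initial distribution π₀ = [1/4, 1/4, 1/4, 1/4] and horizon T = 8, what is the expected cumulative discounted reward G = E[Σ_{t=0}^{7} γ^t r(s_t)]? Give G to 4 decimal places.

t=0: π = [0.2500, 0.2500, 0.2500, 0.2500], E[r] = 0.0000, γ^t·E[r] = 0.000000, running G = 0.000000
t=1: π = [0.2188, 0.2500, 0.2188, 0.3125], E[r] = 0.1250, γ^t·E[r] = 0.112500, running G = 0.112500
t=2: π = [0.2227, 0.2344, 0.2148, 0.3281], E[r] = 0.1953, γ^t·E[r] = 0.158203, running G = 0.270703
t=3: π = [0.2222, 0.2354, 0.2114, 0.3311], E[r] = 0.2021, γ^t·E[r] = 0.147366, running G = 0.418069
t=4: π = [0.2222, 0.2347, 0.2116, 0.3314], E[r] = 0.2040, γ^t·E[r] = 0.133831, running G = 0.551900
t=5: π = [0.2222, 0.2348, 0.2115, 0.3315], E[r] = 0.2042, γ^t·E[r] = 0.120601, running G = 0.672501
t=6: π = [0.2222, 0.2348, 0.2115, 0.3315], E[r] = 0.2043, γ^t·E[r] = 0.108568, running G = 0.781070
t=7: π = [0.2222, 0.2348, 0.2115, 0.3315], E[r] = 0.2043, γ^t·E[r] = 0.097716, running G = 0.878785

G = 0.8788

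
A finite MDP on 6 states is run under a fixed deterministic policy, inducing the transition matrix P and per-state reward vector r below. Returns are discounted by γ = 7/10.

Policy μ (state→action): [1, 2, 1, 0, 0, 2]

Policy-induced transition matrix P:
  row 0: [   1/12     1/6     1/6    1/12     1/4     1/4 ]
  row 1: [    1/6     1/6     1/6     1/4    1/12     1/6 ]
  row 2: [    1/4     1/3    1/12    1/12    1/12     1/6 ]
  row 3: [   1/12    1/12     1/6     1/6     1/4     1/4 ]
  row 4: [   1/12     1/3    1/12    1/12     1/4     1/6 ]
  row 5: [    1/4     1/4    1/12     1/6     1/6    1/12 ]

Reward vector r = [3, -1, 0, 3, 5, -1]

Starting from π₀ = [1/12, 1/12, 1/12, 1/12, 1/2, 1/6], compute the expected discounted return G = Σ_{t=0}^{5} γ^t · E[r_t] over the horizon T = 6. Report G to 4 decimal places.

t=0: π = [0.0833, 0.0833, 0.0833, 0.0833, 0.5000, 0.1667], E[r] = 2.7500, γ^t·E[r] = 2.750000, running G = 2.750000
t=1: π = [0.1319, 0.2708, 0.1042, 0.1181, 0.2083, 0.1667], E[r] = 1.3542, γ^t·E[r] = 0.947917, running G = 3.697917
t=2: π = [0.1510, 0.2228, 0.1267, 0.1522, 0.1736, 0.1736], E[r] = 1.3814, γ^t·E[r] = 0.676869, running G = 4.374786
t=3: π = [0.1520, 0.2185, 0.1272, 0.1476, 0.1773, 0.1775], E[r] = 1.3891, γ^t·E[r] = 0.476472, running G = 4.851257
t=4: π = [0.1523, 0.2199, 0.1265, 0.1468, 0.1776, 0.1768], E[r] = 1.3887, γ^t·E[r] = 0.333433, running G = 5.184690
t=5: π = [0.1522, 0.2199, 0.1266, 0.1470, 0.1775, 0.1769], E[r] = 1.3885, γ^t·E[r] = 0.233357, running G = 5.418048

G = 5.4180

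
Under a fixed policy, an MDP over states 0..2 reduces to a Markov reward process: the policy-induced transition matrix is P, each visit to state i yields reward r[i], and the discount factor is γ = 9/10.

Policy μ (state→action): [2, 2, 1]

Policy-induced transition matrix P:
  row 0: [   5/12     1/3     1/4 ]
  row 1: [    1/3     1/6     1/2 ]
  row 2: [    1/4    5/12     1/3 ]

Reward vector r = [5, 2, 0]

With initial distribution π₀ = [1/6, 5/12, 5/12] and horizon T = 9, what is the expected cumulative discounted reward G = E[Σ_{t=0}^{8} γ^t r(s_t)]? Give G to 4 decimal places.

t=0: π = [0.1667, 0.4167, 0.4167], E[r] = 1.6667, γ^t·E[r] = 1.666667, running G = 1.666667
t=1: π = [0.3125, 0.2986, 0.3889], E[r] = 2.1597, γ^t·E[r] = 1.943750, running G = 3.610417
t=2: π = [0.3270, 0.3160, 0.3571], E[r] = 2.2668, γ^t·E[r] = 1.836094, running G = 5.446510
t=3: π = [0.3308, 0.3104, 0.3587], E[r] = 2.2750, γ^t·E[r] = 1.658461, running G = 7.104971
t=4: π = [0.3310, 0.3115, 0.3575], E[r] = 2.2780, γ^t·E[r] = 1.494606, running G = 8.599577
t=5: π = [0.3311, 0.3112, 0.3577], E[r] = 2.2780, γ^t·E[r] = 1.345164, running G = 9.944741
t=6: π = [0.3311, 0.3113, 0.3576], E[r] = 2.2781, γ^t·E[r] = 1.210702, running G = 11.155443
t=7: π = [0.3311, 0.3113, 0.3576], E[r] = 2.2781, γ^t·E[r] = 1.089628, running G = 12.245071
t=8: π = [0.3311, 0.3113, 0.3576], E[r] = 2.2781, γ^t·E[r] = 0.980667, running G = 13.225738

G = 13.2257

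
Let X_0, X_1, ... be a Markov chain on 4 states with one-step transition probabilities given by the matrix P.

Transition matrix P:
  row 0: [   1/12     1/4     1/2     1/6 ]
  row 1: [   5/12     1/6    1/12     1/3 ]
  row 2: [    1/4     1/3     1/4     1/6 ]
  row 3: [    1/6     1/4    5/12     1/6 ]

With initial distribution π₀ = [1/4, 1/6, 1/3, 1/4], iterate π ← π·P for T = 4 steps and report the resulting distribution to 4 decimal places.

π = [0.2356, 0.2542, 0.3014, 0.2088]

t=0: π = [0.2500, 0.1667, 0.3333, 0.2500]
t=1: π = [0.2153, 0.2639, 0.3264, 0.1944]
t=2: π = [0.2419, 0.2552, 0.2922, 0.2106]
t=3: π = [0.2347, 0.2531, 0.3030, 0.2092]
t=4: π = [0.2356, 0.2542, 0.3014, 0.2088]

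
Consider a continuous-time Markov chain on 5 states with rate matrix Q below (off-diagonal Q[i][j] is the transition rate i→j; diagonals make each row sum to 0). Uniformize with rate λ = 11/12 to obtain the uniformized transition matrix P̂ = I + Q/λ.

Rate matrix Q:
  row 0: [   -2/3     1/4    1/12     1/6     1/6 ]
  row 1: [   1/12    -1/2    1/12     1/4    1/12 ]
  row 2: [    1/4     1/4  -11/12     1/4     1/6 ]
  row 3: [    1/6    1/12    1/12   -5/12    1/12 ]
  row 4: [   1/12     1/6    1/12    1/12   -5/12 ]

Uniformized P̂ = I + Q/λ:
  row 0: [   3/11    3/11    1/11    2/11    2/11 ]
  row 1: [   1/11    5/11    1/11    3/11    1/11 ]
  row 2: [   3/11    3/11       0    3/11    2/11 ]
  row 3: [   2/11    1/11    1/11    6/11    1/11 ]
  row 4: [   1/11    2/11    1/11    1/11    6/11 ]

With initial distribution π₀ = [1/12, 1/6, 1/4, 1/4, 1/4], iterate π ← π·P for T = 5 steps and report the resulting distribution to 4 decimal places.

t=0: π = [0.0833, 0.1667, 0.2500, 0.2500, 0.2500]
t=1: π = [0.1742, 0.2348, 0.0682, 0.2879, 0.2348]
t=2: π = [0.1612, 0.2417, 0.0847, 0.2927, 0.2197]
t=3: π = [0.1622, 0.2435, 0.0832, 0.2980, 0.2131]
t=4: π = [0.1626, 0.2434, 0.0833, 0.3005, 0.2101]
t=5: π = [0.1629, 0.2433, 0.0833, 0.3017, 0.2088]

π = [0.1629, 0.2433, 0.0833, 0.3017, 0.2088]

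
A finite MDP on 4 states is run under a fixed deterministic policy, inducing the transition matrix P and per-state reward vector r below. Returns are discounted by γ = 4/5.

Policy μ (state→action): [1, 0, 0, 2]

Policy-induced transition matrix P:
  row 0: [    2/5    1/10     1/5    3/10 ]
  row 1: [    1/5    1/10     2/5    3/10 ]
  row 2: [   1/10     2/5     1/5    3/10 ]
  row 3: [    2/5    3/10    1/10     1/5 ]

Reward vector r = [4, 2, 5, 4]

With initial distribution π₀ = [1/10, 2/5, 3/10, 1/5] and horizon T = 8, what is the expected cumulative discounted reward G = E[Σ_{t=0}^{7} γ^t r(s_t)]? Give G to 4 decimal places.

t=0: π = [0.1000, 0.4000, 0.3000, 0.2000], E[r] = 3.5000, γ^t·E[r] = 3.500000, running G = 3.500000
t=1: π = [0.2300, 0.2300, 0.2600, 0.2800], E[r] = 3.8000, γ^t·E[r] = 3.040000, running G = 6.540000
t=2: π = [0.2760, 0.2340, 0.2180, 0.2720], E[r] = 3.7500, γ^t·E[r] = 2.400000, running G = 8.940000
t=3: π = [0.2878, 0.2198, 0.2196, 0.2728], E[r] = 3.7800, γ^t·E[r] = 1.935360, running G = 10.875360
t=4: π = [0.2902, 0.2204, 0.2167, 0.2727], E[r] = 3.7758, γ^t·E[r] = 1.546568, running G = 12.421928
t=5: π = [0.2909, 0.2195, 0.2168, 0.2727], E[r] = 3.7777, γ^t·E[r] = 1.237883, running G = 13.659811
t=6: π = [0.2910, 0.2196, 0.2166, 0.2727], E[r] = 3.7775, γ^t·E[r] = 0.990237, running G = 14.650048
t=7: π = [0.2911, 0.2195, 0.2166, 0.2727], E[r] = 3.7776, γ^t·E[r] = 0.792214, running G = 15.442263

G = 15.4423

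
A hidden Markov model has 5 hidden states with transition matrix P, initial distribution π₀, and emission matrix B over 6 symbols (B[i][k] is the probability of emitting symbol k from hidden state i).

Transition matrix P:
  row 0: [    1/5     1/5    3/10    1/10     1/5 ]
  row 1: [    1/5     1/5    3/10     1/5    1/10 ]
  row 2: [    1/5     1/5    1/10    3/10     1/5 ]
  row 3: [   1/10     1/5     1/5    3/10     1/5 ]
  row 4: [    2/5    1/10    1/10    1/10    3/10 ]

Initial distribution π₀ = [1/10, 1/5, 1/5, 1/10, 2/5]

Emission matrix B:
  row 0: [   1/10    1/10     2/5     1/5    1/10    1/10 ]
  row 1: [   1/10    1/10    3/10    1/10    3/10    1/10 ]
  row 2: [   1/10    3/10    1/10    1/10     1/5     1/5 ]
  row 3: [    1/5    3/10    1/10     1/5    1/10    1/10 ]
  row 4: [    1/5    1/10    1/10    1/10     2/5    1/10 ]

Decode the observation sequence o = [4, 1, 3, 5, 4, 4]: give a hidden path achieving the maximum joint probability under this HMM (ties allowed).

t=0: δ = [1.000e-02, 6.000e-02, 4.000e-02, 1.000e-02, 1.600e-01]  (obs o_0=4)
t=1: δ = [6.400e-03, 1.600e-03, 5.400e-03, 4.800e-03, 4.800e-03]  ψ = [4, 4, 1, 4, 4]  (obs o_1=1)
t=2: δ = [3.840e-04, 1.280e-04, 1.920e-04, 3.240e-04, 1.440e-04]  ψ = [4, 0, 0, 2, 4]  (obs o_2=3)
t=3: δ = [7.680e-06, 7.680e-06, 2.304e-05, 9.720e-06, 7.680e-06]  ψ = [0, 0, 0, 3, 0]  (obs o_3=5)
t=4: δ = [4.608e-07, 1.382e-06, 4.608e-07, 6.912e-07, 1.843e-06]  ψ = [2, 2, 0, 2, 2]  (obs o_4=4)
t=5: δ = [7.373e-08, 8.294e-08, 8.294e-08, 2.765e-08, 2.212e-07]  ψ = [4, 1, 1, 1, 4]  (obs o_5=4)
backtrack: best end state = 4; path = [4, 4, 0, 2, 4, 4]

path = [4, 4, 0, 2, 4, 4]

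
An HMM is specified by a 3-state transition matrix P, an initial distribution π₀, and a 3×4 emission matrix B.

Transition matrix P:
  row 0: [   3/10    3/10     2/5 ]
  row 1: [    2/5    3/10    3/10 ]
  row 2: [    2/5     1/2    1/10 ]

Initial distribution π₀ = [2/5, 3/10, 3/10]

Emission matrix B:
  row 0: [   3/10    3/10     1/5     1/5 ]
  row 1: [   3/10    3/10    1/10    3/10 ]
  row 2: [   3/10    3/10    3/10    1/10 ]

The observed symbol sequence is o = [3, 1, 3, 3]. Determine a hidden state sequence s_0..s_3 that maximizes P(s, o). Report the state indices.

t=0: δ = [8.000e-02, 9.000e-02, 3.000e-02]  (obs o_0=3)
t=1: δ = [1.080e-02, 8.100e-03, 9.600e-03]  ψ = [1, 1, 0]  (obs o_1=1)
t=2: δ = [7.680e-04, 1.440e-03, 4.320e-04]  ψ = [2, 2, 0]  (obs o_2=3)
t=3: δ = [1.152e-04, 1.296e-04, 4.320e-05]  ψ = [1, 1, 1]  (obs o_3=3)
backtrack: best end state = 1; path = [0, 2, 1, 1]

path = [0, 2, 1, 1]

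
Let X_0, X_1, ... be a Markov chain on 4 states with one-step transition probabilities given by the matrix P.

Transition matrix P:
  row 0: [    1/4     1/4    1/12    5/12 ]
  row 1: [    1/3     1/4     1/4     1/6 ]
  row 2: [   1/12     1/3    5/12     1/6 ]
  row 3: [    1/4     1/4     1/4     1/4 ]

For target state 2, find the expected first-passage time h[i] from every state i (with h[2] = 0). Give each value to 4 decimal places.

h = [5.6949, 4.9492, 0.0000, 4.8814]

First-step conditioning: h[2] = 0; for i ≠ 2, h[i] = 1 + Σ_k P[i][k]·h[k].
  h[0] = 1 + 1/4·h[0] + 1/4·h[1] + 5/12·h[3]
  h[1] = 1 + 1/3·h[0] + 1/4·h[1] + 1/6·h[3]
  h[3] = 1 + 1/4·h[0] + 1/4·h[1] + 1/4·h[3]
Solving the 3×3 linear system over states ≠ 2 gives exactly h = [336/59, 292/59, 0, 288/59] (h[2] = 0 is the target).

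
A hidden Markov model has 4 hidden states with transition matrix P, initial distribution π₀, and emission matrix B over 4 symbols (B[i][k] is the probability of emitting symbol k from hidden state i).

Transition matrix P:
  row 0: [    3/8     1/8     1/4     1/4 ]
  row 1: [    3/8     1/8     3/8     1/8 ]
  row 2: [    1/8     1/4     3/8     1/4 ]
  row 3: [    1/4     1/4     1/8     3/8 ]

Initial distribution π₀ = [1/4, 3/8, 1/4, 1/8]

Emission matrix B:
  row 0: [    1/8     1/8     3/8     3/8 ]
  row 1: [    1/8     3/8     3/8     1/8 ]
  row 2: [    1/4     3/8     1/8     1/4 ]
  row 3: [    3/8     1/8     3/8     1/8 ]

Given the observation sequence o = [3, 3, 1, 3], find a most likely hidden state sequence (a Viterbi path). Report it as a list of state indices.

t=0: δ = [9.375e-02, 4.688e-02, 6.250e-02, 1.562e-02]  (obs o_0=3)
t=1: δ = [1.318e-02, 1.953e-03, 5.859e-03, 2.930e-03]  ψ = [0, 2, 0, 0]  (obs o_1=3)
t=2: δ = [6.180e-04, 6.180e-04, 1.236e-03, 4.120e-04]  ψ = [0, 0, 0, 0]  (obs o_2=1)
t=3: δ = [8.690e-05, 3.862e-05, 1.159e-04, 3.862e-05]  ψ = [0, 2, 2, 2]  (obs o_3=3)
backtrack: best end state = 2; path = [0, 0, 2, 2]

path = [0, 0, 2, 2]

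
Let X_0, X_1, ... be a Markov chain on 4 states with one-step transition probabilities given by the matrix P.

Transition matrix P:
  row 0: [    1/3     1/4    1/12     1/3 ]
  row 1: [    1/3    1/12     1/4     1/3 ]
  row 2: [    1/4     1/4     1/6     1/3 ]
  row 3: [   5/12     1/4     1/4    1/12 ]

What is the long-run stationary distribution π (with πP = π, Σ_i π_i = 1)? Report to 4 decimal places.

π = [0.3407, 0.2143, 0.1784, 0.2667]

Balance equations π_j = Σ_i π_i·P[i][j]:
  π_0 = 1/3·π_0 + 1/3·π_1 + 1/4·π_2 + 5/12·π_3
  π_1 = 1/4·π_0 + 1/12·π_1 + 1/4·π_2 + 1/4·π_3
  π_2 = 1/12·π_0 + 1/4·π_1 + 1/6·π_2 + 1/4·π_3
  normalize: π_0 + π_1 + π_2 + π_3 = 1
Solving the linear system gives exactly π = [787/2310, 3/14, 206/1155, 4/15].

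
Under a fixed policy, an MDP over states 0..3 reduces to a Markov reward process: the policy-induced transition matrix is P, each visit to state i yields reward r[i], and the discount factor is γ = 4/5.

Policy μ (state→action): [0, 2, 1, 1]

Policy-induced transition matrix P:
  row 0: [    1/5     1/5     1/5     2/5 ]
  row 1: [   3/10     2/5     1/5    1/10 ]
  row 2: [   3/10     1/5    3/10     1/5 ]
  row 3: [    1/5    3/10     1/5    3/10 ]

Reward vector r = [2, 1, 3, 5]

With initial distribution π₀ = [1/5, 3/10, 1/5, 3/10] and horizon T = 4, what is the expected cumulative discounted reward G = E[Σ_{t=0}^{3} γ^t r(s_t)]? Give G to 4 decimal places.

t=0: π = [0.2000, 0.3000, 0.2000, 0.3000], E[r] = 2.8000, γ^t·E[r] = 2.800000, running G = 2.800000
t=1: π = [0.2500, 0.2900, 0.2200, 0.2400], E[r] = 2.6500, γ^t·E[r] = 2.120000, running G = 4.920000
t=2: π = [0.2510, 0.2820, 0.2220, 0.2450], E[r] = 2.6750, γ^t·E[r] = 1.712000, running G = 6.632000
t=3: π = [0.2504, 0.2809, 0.2222, 0.2465], E[r] = 2.6808, γ^t·E[r] = 1.372570, running G = 8.004570

G = 8.0046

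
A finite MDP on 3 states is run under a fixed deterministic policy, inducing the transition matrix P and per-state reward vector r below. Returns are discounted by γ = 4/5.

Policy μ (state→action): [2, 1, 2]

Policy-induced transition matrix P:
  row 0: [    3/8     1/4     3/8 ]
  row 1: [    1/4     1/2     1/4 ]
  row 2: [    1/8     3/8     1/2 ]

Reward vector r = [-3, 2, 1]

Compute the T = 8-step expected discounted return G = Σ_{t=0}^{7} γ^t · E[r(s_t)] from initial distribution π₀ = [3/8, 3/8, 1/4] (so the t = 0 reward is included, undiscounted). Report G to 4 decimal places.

G = 1.2023

t=0: π = [0.3750, 0.3750, 0.2500], E[r] = -0.1250, γ^t·E[r] = -0.125000, running G = -0.125000
t=1: π = [0.2656, 0.3750, 0.3594], E[r] = 0.3125, γ^t·E[r] = 0.250000, running G = 0.125000
t=2: π = [0.2383, 0.3887, 0.3730], E[r] = 0.4355, γ^t·E[r] = 0.278750, running G = 0.403750
t=3: π = [0.2332, 0.3938, 0.3730], E[r] = 0.4612, γ^t·E[r] = 0.236125, running G = 0.639875
t=4: π = [0.2325, 0.3951, 0.3724], E[r] = 0.4650, γ^t·E[r] = 0.190475, running G = 0.830350
t=5: π = [0.2325, 0.3953, 0.3722], E[r] = 0.4653, γ^t·E[r] = 0.152459, running G = 0.982809
t=6: π = [0.2325, 0.3954, 0.3721], E[r] = 0.4652, γ^t·E[r] = 0.121943, running G = 1.104752
t=7: π = [0.2326, 0.3954, 0.3721], E[r] = 0.4651, γ^t·E[r] = 0.097545, running G = 1.202297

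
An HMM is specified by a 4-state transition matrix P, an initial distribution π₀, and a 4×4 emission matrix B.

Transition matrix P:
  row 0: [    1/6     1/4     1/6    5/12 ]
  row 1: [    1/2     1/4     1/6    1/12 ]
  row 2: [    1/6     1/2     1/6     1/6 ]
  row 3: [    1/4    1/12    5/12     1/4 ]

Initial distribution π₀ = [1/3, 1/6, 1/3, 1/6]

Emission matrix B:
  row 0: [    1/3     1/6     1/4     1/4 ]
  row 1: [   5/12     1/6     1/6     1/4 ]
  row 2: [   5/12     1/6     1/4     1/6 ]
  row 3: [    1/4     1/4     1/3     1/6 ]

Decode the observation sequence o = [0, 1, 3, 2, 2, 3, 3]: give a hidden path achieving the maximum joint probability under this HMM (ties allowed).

path = [2, 1, 0, 3, 2, 1, 0]

t=0: δ = [1.111e-01, 6.944e-02, 1.389e-01, 4.167e-02]  (obs o_0=0)
t=1: δ = [5.787e-03, 1.157e-02, 3.858e-03, 1.157e-02]  ψ = [1, 2, 2, 0]  (obs o_1=1)
t=2: δ = [1.447e-03, 7.234e-04, 8.038e-04, 4.823e-04]  ψ = [1, 1, 3, 3]  (obs o_2=3)
t=3: δ = [9.042e-05, 6.698e-05, 6.028e-05, 2.009e-04]  ψ = [1, 2, 0, 0]  (obs o_3=2)
t=4: δ = [1.256e-05, 5.023e-06, 2.093e-05, 1.674e-05]  ψ = [3, 2, 3, 3]  (obs o_4=2)
t=5: δ = [1.047e-06, 2.616e-06, 1.163e-06, 8.721e-07]  ψ = [3, 2, 3, 0]  (obs o_5=3)
t=6: δ = [3.270e-07, 1.635e-07, 7.268e-08, 7.268e-08]  ψ = [1, 1, 1, 0]  (obs o_6=3)
backtrack: best end state = 0; path = [2, 1, 0, 3, 2, 1, 0]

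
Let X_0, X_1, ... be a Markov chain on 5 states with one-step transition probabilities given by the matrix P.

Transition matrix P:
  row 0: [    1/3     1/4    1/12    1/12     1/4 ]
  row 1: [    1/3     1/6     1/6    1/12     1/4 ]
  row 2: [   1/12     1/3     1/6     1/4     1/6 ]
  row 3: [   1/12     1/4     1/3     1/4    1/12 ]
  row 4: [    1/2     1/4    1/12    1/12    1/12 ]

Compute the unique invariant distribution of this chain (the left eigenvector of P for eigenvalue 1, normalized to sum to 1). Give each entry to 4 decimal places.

Balance equations π_j = Σ_i π_i·P[i][j]:
  π_0 = 1/3·π_0 + 1/3·π_1 + 1/12·π_2 + 1/12·π_3 + 1/2·π_4
  π_1 = 1/4·π_0 + 1/6·π_1 + 1/3·π_2 + 1/4·π_3 + 1/4·π_4
  π_2 = 1/12·π_0 + 1/6·π_1 + 1/6·π_2 + 1/3·π_3 + 1/12·π_4
  π_3 = 1/12·π_0 + 1/12·π_1 + 1/4·π_2 + 1/4·π_3 + 1/12·π_4
  normalize: π_0 + π_1 + π_2 + π_3 + π_4 = 1
Solving the linear system gives exactly π = [791/2684, 325/1342, 199/1342, 87/671, 497/2684].

π = [0.2947, 0.2422, 0.1483, 0.1297, 0.1852]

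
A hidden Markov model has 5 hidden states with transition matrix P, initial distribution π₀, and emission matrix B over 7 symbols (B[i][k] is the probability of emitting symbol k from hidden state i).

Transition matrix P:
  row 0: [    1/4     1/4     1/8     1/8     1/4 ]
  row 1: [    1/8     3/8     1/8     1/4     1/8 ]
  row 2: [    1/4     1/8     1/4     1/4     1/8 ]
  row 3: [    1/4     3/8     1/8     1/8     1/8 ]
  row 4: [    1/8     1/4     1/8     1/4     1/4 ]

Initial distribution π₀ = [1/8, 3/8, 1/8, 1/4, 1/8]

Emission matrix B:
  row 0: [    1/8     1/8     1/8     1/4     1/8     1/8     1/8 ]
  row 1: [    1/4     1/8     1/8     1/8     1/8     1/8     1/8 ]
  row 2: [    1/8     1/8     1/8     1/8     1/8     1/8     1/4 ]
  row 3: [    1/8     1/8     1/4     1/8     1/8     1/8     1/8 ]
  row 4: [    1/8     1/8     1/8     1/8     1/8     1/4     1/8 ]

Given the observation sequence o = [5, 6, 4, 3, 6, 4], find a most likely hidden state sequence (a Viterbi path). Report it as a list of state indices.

path = [1, 1, 1, 1, 1, 1]

t=0: δ = [1.562e-02, 4.688e-02, 1.562e-02, 3.125e-02, 3.125e-02]  (obs o_0=5)
t=1: δ = [9.766e-04, 2.197e-03, 1.465e-03, 1.465e-03, 9.766e-04]  ψ = [3, 1, 1, 1, 4]  (obs o_1=6)
t=2: δ = [4.578e-05, 1.030e-04, 4.578e-05, 6.866e-05, 3.433e-05]  ψ = [2, 1, 2, 1, 1]  (obs o_2=4)
t=3: δ = [4.292e-06, 4.828e-06, 1.609e-06, 3.219e-06, 1.609e-06]  ψ = [3, 1, 1, 1, 1]  (obs o_3=3)
t=4: δ = [1.341e-07, 2.263e-07, 1.509e-07, 1.509e-07, 1.341e-07]  ψ = [0, 1, 1, 1, 0]  (obs o_4=6)
t=5: δ = [4.715e-09, 1.061e-08, 4.715e-09, 7.072e-09, 4.191e-09]  ψ = [2, 1, 2, 1, 0]  (obs o_5=4)
backtrack: best end state = 1; path = [1, 1, 1, 1, 1, 1]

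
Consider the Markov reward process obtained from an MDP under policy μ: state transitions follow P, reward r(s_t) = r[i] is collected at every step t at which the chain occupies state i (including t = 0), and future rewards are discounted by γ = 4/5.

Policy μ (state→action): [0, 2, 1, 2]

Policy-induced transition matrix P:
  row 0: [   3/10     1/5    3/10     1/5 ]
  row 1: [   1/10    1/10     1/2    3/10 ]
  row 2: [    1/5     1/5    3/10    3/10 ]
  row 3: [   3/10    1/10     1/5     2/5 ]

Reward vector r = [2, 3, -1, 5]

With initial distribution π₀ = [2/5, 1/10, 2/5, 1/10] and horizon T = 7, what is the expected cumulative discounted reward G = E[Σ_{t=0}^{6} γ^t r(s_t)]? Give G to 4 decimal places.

G = 7.5011

t=0: π = [0.4000, 0.1000, 0.4000, 0.1000], E[r] = 1.2000, γ^t·E[r] = 1.200000, running G = 1.200000
t=1: π = [0.2400, 0.1800, 0.3100, 0.2700], E[r] = 2.0600, γ^t·E[r] = 1.648000, running G = 2.848000
t=2: π = [0.2330, 0.1550, 0.3090, 0.3030], E[r] = 2.1370, γ^t·E[r] = 1.367680, running G = 4.215680
t=3: π = [0.2381, 0.1542, 0.3007, 0.3070], E[r] = 2.1731, γ^t·E[r] = 1.112627, running G = 5.328307
t=4: π = [0.2391, 0.1539, 0.3001, 0.3069], E[r] = 2.1741, γ^t·E[r] = 0.890524, running G = 6.218831
t=5: π = [0.2392, 0.1539, 0.3001, 0.3068], E[r] = 2.1740, γ^t·E[r] = 0.712377, running G = 6.931208
t=6: π = [0.2392, 0.1539, 0.3001, 0.3068], E[r] = 2.1739, γ^t·E[r] = 0.569870, running G = 7.501078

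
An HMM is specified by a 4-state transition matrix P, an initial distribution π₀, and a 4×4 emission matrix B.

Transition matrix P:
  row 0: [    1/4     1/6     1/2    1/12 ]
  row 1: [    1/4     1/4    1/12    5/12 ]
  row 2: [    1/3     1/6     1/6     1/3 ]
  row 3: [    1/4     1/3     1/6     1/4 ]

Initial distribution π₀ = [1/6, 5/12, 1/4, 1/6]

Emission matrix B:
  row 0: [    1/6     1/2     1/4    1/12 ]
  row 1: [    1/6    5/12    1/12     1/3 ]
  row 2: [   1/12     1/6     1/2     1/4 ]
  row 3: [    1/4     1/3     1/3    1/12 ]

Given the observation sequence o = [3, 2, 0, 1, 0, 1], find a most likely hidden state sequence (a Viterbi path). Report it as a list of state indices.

t=0: δ = [1.389e-02, 1.389e-01, 6.250e-02, 1.389e-02]  (obs o_0=3)
t=1: δ = [8.681e-03, 2.894e-03, 5.787e-03, 1.929e-02]  ψ = [1, 1, 1, 1]  (obs o_1=2)
t=2: δ = [8.038e-04, 1.072e-03, 3.617e-04, 1.206e-03]  ψ = [3, 3, 0, 3]  (obs o_2=0)
t=3: δ = [1.507e-04, 1.674e-04, 6.698e-05, 1.488e-04]  ψ = [3, 3, 0, 1]  (obs o_3=1)
t=4: δ = [6.977e-06, 8.269e-06, 6.279e-06, 1.744e-05]  ψ = [1, 3, 0, 1]  (obs o_4=0)
t=5: δ = [2.180e-06, 2.423e-06, 5.814e-07, 1.454e-06]  ψ = [3, 3, 0, 3]  (obs o_5=1)
backtrack: best end state = 1; path = [1, 3, 3, 1, 3, 1]

path = [1, 3, 3, 1, 3, 1]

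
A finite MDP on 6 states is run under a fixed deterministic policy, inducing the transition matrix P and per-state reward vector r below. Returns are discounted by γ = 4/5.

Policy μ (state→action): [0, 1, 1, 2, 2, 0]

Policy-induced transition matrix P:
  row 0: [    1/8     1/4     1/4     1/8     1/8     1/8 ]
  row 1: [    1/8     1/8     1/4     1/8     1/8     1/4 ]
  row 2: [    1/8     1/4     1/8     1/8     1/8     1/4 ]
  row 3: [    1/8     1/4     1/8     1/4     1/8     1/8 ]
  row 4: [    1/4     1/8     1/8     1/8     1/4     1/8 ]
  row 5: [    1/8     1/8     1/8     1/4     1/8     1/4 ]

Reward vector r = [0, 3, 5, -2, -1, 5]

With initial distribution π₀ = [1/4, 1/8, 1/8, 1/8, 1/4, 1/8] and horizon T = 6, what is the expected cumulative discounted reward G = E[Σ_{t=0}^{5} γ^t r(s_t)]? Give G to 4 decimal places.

G = 6.1089

t=0: π = [0.2500, 0.1250, 0.1250, 0.1250, 0.2500, 0.1250], E[r] = 1.1250, γ^t·E[r] = 1.125000, running G = 1.125000
t=1: π = [0.1563, 0.1875, 0.1719, 0.1563, 0.1563, 0.1719], E[r] = 1.8125, γ^t·E[r] = 1.450000, running G = 2.575000
t=2: π = [0.1445, 0.1855, 0.1680, 0.1660, 0.1445, 0.1914], E[r] = 1.8770, γ^t·E[r] = 1.201250, running G = 3.776250
t=3: π = [0.1431, 0.1848, 0.1663, 0.1697, 0.1431, 0.1931], E[r] = 1.8689, γ^t·E[r] = 0.956875, running G = 4.733125
t=4: π = [0.1429, 0.1849, 0.1660, 0.1703, 0.1429, 0.1930], E[r] = 1.8661, γ^t·E[r] = 0.764350, running G = 5.497475
t=5: π = [0.1429, 0.1849, 0.1660, 0.1704, 0.1429, 0.1930], E[r] = 1.8658, γ^t·E[r] = 0.611379, running G = 6.108854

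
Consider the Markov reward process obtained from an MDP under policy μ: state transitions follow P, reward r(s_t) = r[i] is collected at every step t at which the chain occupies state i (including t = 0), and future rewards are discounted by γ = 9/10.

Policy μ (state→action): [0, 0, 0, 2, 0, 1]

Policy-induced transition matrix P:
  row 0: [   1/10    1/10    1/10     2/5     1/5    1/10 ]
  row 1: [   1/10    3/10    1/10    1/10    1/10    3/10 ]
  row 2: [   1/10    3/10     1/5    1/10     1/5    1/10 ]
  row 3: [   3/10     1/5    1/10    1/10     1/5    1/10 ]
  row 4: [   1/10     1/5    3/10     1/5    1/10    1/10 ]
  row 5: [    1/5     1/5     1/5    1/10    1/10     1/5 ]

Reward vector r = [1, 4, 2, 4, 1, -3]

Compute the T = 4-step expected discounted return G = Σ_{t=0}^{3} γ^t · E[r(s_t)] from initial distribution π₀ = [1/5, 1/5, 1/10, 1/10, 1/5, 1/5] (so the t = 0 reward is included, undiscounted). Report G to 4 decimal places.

G = 5.2998

t=0: π = [0.2000, 0.2000, 0.1000, 0.1000, 0.2000, 0.2000], E[r] = 1.2000, γ^t·E[r] = 1.200000, running G = 1.200000
t=1: π = [0.1400, 0.2100, 0.1700, 0.1800, 0.1400, 0.1600], E[r] = 1.7000, γ^t·E[r] = 1.530000, running G = 2.730000
t=2: π = [0.1520, 0.2240, 0.1610, 0.1560, 0.1490, 0.1580], E[r] = 1.6690, γ^t·E[r] = 1.351890, running G = 4.081890
t=3: π = [0.1470, 0.2233, 0.1617, 0.1605, 0.1469, 0.1606], E[r] = 1.6707, γ^t·E[r] = 1.217940, running G = 5.299830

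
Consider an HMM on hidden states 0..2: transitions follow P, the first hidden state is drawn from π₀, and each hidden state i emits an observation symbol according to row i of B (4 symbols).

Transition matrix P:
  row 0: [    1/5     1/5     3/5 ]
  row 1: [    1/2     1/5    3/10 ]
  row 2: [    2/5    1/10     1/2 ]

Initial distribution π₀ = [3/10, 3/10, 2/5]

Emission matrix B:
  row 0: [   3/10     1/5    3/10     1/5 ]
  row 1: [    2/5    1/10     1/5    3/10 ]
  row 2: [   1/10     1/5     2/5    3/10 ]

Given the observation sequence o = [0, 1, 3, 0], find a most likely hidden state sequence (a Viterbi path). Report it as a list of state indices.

t=0: δ = [9.000e-02, 1.200e-01, 4.000e-02]  (obs o_0=0)
t=1: δ = [1.200e-02, 2.400e-03, 1.080e-02]  ψ = [1, 1, 0]  (obs o_1=1)
t=2: δ = [8.640e-04, 7.200e-04, 2.160e-03]  ψ = [2, 0, 0]  (obs o_2=3)
t=3: δ = [2.592e-04, 8.640e-05, 1.080e-04]  ψ = [2, 2, 2]  (obs o_3=0)
backtrack: best end state = 0; path = [1, 0, 2, 0]

path = [1, 0, 2, 0]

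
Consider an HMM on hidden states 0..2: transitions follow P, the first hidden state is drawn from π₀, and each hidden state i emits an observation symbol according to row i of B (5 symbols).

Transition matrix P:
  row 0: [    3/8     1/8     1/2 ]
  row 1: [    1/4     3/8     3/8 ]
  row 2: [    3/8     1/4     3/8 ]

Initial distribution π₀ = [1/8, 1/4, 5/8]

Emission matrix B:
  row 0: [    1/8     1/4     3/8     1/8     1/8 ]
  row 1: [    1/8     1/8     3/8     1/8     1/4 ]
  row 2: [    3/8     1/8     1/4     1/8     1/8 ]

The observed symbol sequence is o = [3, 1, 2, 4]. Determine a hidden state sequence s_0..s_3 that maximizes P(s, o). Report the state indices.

t=0: δ = [1.562e-02, 3.125e-02, 7.812e-02]  (obs o_0=3)
t=1: δ = [7.324e-03, 2.441e-03, 3.662e-03]  ψ = [2, 2, 2]  (obs o_1=1)
t=2: δ = [1.030e-03, 3.433e-04, 9.155e-04]  ψ = [0, 0, 0]  (obs o_2=2)
t=3: δ = [4.828e-05, 5.722e-05, 6.437e-05]  ψ = [0, 2, 0]  (obs o_3=4)
backtrack: best end state = 2; path = [2, 0, 0, 2]

path = [2, 0, 0, 2]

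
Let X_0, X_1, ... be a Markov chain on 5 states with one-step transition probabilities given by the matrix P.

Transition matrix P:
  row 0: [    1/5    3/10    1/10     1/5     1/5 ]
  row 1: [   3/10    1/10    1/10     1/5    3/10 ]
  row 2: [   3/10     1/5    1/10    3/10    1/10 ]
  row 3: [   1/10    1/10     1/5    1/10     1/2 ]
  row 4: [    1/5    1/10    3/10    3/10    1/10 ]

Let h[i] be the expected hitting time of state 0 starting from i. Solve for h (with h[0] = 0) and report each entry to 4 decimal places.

First-step conditioning: h[0] = 0; for i ≠ 0, h[i] = 1 + Σ_k P[i][k]·h[k].
  h[1] = 1 + 1/10·h[1] + 1/10·h[2] + 1/5·h[3] + 3/10·h[4]
  h[2] = 1 + 1/5·h[1] + 1/10·h[2] + 3/10·h[3] + 1/10·h[4]
  h[3] = 1 + 1/10·h[1] + 1/5·h[2] + 1/10·h[3] + 1/2·h[4]
  h[4] = 1 + 1/10·h[1] + 3/10·h[2] + 3/10·h[3] + 1/10·h[4]
Solving the 4×4 linear system over states ≠ 0 gives exactly h = [0, 100/23, 100/23, 120/23, 110/23] (h[0] = 0 is the target).

h = [0.0000, 4.3478, 4.3478, 5.2174, 4.7826]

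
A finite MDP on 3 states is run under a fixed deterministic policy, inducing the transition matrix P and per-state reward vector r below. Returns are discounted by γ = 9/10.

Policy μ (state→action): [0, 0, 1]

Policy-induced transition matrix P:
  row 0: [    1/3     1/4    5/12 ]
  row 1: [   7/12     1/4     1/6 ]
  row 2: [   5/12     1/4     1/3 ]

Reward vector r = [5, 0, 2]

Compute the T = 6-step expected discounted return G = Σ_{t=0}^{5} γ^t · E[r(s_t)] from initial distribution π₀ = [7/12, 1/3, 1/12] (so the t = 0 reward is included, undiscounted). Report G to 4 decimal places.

G = 13.2909

t=0: π = [0.5833, 0.3333, 0.0833], E[r] = 3.0833, γ^t·E[r] = 3.083333, running G = 3.083333
t=1: π = [0.4236, 0.2500, 0.3264], E[r] = 2.7708, γ^t·E[r] = 2.493750, running G = 5.577083
t=2: π = [0.4230, 0.2500, 0.3270], E[r] = 2.7691, γ^t·E[r] = 2.242969, running G = 7.820052
t=3: π = [0.4231, 0.2500, 0.3269], E[r] = 2.7692, γ^t·E[r] = 2.018777, running G = 9.838829
t=4: π = [0.4231, 0.2500, 0.3269], E[r] = 2.7692, γ^t·E[r] = 1.816892, running G = 11.655721
t=5: π = [0.4231, 0.2500, 0.3269], E[r] = 2.7692, γ^t·E[r] = 1.635203, running G = 13.290924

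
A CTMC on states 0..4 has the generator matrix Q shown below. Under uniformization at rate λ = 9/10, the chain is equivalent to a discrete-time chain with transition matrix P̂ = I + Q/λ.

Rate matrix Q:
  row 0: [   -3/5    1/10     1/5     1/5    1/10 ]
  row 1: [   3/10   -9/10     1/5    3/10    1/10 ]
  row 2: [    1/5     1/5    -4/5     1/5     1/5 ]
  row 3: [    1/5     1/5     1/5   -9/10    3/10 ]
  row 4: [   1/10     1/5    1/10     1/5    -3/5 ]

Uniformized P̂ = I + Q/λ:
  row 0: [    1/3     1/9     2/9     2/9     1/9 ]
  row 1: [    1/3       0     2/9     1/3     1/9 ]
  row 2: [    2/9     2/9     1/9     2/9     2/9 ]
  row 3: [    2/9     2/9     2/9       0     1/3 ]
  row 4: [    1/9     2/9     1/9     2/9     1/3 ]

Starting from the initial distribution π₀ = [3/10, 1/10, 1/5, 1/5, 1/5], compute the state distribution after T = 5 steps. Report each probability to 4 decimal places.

π = [0.2419, 0.1598, 0.1776, 0.1963, 0.2243]

t=0: π = [0.3000, 0.1000, 0.2000, 0.2000, 0.2000]
t=1: π = [0.2444, 0.1667, 0.1778, 0.1889, 0.2222]
t=2: π = [0.2432, 0.1580, 0.1778, 0.1988, 0.2222]
t=3: π = [0.2421, 0.1601, 0.1778, 0.1956, 0.2244]
t=4: π = [0.2420, 0.1597, 0.1775, 0.1965, 0.2242]
t=5: π = [0.2419, 0.1598, 0.1776, 0.1963, 0.2243]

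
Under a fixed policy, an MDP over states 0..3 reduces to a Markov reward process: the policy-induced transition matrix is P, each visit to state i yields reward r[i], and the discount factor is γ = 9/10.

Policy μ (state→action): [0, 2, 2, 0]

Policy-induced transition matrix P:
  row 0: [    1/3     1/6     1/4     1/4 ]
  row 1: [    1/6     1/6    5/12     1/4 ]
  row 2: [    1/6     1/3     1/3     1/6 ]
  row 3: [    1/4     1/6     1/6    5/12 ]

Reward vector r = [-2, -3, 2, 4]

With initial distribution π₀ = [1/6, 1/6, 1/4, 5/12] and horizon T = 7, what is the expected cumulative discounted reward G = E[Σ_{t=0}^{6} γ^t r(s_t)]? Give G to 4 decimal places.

t=0: π = [0.1667, 0.1667, 0.2500, 0.4167], E[r] = 1.3333, γ^t·E[r] = 1.333333, running G = 1.333333
t=1: π = [0.2292, 0.2083, 0.2639, 0.2986], E[r] = 0.6389, γ^t·E[r] = 0.575000, running G = 1.908333
t=2: π = [0.2297, 0.2106, 0.2818, 0.2778], E[r] = 0.5833, γ^t·E[r] = 0.472500, running G = 2.380833
t=3: π = [0.2281, 0.2136, 0.2854, 0.2728], E[r] = 0.5650, γ^t·E[r] = 0.411891, running G = 2.792724
t=4: π = [0.2274, 0.2142, 0.2867, 0.2717], E[r] = 0.5625, γ^t·E[r] = 0.369046, running G = 3.161770
t=5: π = [0.2272, 0.2144, 0.2870, 0.2714], E[r] = 0.5617, γ^t·E[r] = 0.331695, running G = 3.493465
t=6: π = [0.2272, 0.2145, 0.2870, 0.2713], E[r] = 0.5616, γ^t·E[r] = 0.298442, running G = 3.791907

G = 3.7919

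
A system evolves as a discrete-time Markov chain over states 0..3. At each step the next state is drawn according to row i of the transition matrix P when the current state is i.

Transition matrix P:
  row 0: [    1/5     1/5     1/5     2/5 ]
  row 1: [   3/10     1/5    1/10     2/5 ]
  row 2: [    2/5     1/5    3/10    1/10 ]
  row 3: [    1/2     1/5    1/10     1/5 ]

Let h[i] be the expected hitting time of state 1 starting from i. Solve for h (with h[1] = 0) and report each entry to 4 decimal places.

First-step conditioning: h[1] = 0; for i ≠ 1, h[i] = 1 + Σ_k P[i][k]·h[k].
  h[0] = 1 + 1/5·h[0] + 1/5·h[2] + 2/5·h[3]
  h[2] = 1 + 2/5·h[0] + 3/10·h[2] + 1/10·h[3]
  h[3] = 1 + 1/2·h[0] + 1/10·h[2] + 1/5·h[3]
Solving the 3×3 linear system over states ≠ 1 gives exactly h = [5, 0, 5, 5] (h[1] = 0 is the target).

h = [5.0000, 0.0000, 5.0000, 5.0000]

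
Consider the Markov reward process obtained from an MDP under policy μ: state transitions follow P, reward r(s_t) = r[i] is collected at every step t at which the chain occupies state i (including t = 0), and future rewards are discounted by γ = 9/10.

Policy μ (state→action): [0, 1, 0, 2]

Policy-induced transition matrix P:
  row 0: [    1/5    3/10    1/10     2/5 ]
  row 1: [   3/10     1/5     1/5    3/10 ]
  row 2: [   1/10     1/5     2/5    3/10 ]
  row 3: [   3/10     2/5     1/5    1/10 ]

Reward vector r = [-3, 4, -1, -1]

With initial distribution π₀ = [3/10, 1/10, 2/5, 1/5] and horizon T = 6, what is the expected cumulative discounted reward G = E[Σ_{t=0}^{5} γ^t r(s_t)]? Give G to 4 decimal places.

G = -1.3498

t=0: π = [0.3000, 0.1000, 0.4000, 0.2000], E[r] = -1.1000, γ^t·E[r] = -1.100000, running G = -1.100000
t=1: π = [0.1900, 0.2700, 0.2500, 0.2900], E[r] = -0.0300, γ^t·E[r] = -0.027000, running G = -1.127000
t=2: π = [0.2310, 0.2770, 0.2310, 0.2610], E[r] = -0.0770, γ^t·E[r] = -0.062370, running G = -1.189370
t=3: π = [0.2307, 0.2753, 0.2231, 0.2709], E[r] = -0.0849, γ^t·E[r] = -0.061892, running G = -1.251262
t=4: π = [0.2323, 0.2773, 0.2216, 0.2689], E[r] = -0.0784, γ^t·E[r] = -0.051419, running G = -1.302681
t=5: π = [0.2325, 0.2770, 0.2211, 0.2695], E[r] = -0.0799, γ^t·E[r] = -0.047164, running G = -1.349845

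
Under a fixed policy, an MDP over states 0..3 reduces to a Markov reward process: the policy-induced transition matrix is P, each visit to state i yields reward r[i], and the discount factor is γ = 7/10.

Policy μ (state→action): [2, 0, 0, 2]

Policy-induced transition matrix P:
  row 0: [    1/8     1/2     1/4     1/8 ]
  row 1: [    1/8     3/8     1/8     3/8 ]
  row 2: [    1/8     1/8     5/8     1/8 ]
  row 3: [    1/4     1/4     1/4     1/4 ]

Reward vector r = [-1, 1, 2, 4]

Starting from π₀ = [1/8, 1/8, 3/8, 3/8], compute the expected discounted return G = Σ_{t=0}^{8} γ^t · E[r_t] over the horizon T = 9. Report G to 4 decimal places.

t=0: π = [0.1250, 0.1250, 0.3750, 0.3750], E[r] = 2.2500, γ^t·E[r] = 2.250000, running G = 2.250000
t=1: π = [0.1719, 0.2500, 0.3750, 0.2031], E[r] = 1.6406, γ^t·E[r] = 1.148438, running G = 3.398438
t=2: π = [0.1504, 0.2773, 0.3594, 0.2129], E[r] = 1.6973, γ^t·E[r] = 0.831660, running G = 4.230098
t=3: π = [0.1516, 0.2773, 0.3501, 0.2209], E[r] = 1.7097, γ^t·E[r] = 0.586433, running G = 4.816531
t=4: π = [0.1526, 0.2788, 0.3466, 0.2220], E[r] = 1.7072, γ^t·E[r] = 0.409909, running G = 5.226440
t=5: π = [0.1527, 0.2797, 0.3451, 0.2224], E[r] = 1.7070, γ^t·E[r] = 0.286892, running G = 5.513332
t=6: π = [0.1528, 0.2800, 0.3445, 0.2227], E[r] = 1.7070, γ^t·E[r] = 0.200830, running G = 5.714163
t=7: π = [0.1528, 0.2801, 0.3442, 0.2228], E[r] = 1.7070, γ^t·E[r] = 0.140580, running G = 5.854743
t=8: π = [0.1529, 0.2802, 0.3440, 0.2229], E[r] = 1.7070, γ^t·E[r] = 0.098406, running G = 5.953149

G = 5.9531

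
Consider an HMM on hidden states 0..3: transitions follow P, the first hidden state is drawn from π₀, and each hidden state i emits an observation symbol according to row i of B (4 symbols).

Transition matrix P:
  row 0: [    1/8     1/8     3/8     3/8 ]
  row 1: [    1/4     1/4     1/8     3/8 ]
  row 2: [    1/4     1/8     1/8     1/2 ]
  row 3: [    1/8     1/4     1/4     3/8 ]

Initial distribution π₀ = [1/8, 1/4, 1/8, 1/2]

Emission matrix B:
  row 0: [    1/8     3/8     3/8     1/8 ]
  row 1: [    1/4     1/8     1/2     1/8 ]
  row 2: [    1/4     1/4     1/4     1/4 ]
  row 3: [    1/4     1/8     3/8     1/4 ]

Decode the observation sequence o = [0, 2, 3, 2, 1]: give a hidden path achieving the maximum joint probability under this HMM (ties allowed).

path = [3, 3, 3, 1, 0]

t=0: δ = [1.562e-02, 6.250e-02, 3.125e-02, 1.250e-01]  (obs o_0=0)
t=1: δ = [5.859e-03, 1.562e-02, 7.812e-03, 1.758e-02]  ψ = [1, 3, 3, 3]  (obs o_1=2)
t=2: δ = [4.883e-04, 5.493e-04, 1.099e-03, 1.648e-03]  ψ = [1, 3, 3, 3]  (obs o_2=3)
t=3: δ = [1.030e-04, 2.060e-04, 1.030e-04, 2.317e-04]  ψ = [2, 3, 3, 3]  (obs o_3=2)
t=4: δ = [1.931e-05, 7.242e-06, 1.448e-05, 1.086e-05]  ψ = [1, 3, 3, 3]  (obs o_4=1)
backtrack: best end state = 0; path = [3, 3, 3, 1, 0]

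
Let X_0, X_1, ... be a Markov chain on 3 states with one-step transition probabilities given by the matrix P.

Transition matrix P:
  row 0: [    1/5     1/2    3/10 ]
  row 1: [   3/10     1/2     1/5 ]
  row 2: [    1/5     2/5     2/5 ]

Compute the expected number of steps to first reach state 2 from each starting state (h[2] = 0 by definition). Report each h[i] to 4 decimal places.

First-step conditioning: h[2] = 0; for i ≠ 2, h[i] = 1 + Σ_k P[i][k]·h[k].
  h[0] = 1 + 1/5·h[0] + 1/2·h[1]
  h[1] = 1 + 3/10·h[0] + 1/2·h[1]
Solving the 2×2 linear system over states ≠ 2 gives exactly h = [4, 22/5, 0] (h[2] = 0 is the target).

h = [4.0000, 4.4000, 0.0000]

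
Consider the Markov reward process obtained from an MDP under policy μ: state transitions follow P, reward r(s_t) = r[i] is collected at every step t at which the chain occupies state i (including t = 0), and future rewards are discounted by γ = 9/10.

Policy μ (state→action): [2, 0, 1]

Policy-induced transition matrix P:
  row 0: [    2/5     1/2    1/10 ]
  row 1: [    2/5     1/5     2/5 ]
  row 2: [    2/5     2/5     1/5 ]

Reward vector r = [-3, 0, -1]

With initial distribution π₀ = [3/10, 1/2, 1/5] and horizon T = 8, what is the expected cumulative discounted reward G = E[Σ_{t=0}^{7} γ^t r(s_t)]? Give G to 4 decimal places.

G = -7.8579

t=0: π = [0.3000, 0.5000, 0.2000], E[r] = -1.1000, γ^t·E[r] = -1.100000, running G = -1.100000
t=1: π = [0.4000, 0.3300, 0.2700], E[r] = -1.4700, γ^t·E[r] = -1.323000, running G = -2.423000
t=2: π = [0.4000, 0.3740, 0.2260], E[r] = -1.4260, γ^t·E[r] = -1.155060, running G = -3.578060
t=3: π = [0.4000, 0.3652, 0.2348], E[r] = -1.4348, γ^t·E[r] = -1.045969, running G = -4.624029
t=4: π = [0.4000, 0.3670, 0.2330], E[r] = -1.4330, γ^t·E[r] = -0.940218, running G = -5.564247
t=5: π = [0.4000, 0.3666, 0.2334], E[r] = -1.4334, γ^t·E[r] = -0.846404, running G = -6.410650
t=6: π = [0.4000, 0.3667, 0.2333], E[r] = -1.4333, γ^t·E[r] = -0.761726, running G = -7.172376
t=7: π = [0.4000, 0.3667, 0.2333], E[r] = -1.4333, γ^t·E[r] = -0.685560, running G = -7.857936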